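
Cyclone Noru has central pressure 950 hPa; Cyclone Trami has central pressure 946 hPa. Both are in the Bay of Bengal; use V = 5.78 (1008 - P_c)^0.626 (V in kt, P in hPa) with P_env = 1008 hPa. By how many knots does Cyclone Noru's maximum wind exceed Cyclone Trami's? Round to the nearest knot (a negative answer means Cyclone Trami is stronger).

Cyclone Noru: ΔP = 58; V ≈ 5.78 × 58^0.626 ≈ 73.42 kt.
Cyclone Trami: ΔP = 62; V ≈ 5.78 × 62^0.626 ≈ 76.55 kt.
Difference ≈ 73.42 − 76.55 = -3.13 → -3 kt.

-3 kt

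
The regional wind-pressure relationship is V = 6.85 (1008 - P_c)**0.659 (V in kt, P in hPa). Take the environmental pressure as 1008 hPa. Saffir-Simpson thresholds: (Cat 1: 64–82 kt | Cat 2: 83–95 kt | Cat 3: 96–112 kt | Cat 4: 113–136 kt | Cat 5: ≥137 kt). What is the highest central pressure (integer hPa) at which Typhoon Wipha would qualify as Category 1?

978 hPa

Category 1 begins at V = 64 kt.
Required ΔP = (64/6.85)^(1/0.659) = 9.343^1.517 ≈ 29.69 hPa.
P_c ≤ 1008 − 29.69 = 978.31, so the highest integer P_c is 978 hPa.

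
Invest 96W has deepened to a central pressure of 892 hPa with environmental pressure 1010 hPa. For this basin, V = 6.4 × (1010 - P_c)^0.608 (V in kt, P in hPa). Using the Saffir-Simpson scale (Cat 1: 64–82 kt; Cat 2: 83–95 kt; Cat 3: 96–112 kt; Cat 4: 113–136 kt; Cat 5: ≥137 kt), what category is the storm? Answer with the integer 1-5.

ΔP = 1010 − 892 = 118 hPa.
V ≈ 6.4 × 118^0.608 = 6.4 × 18.18 ≈ 116 kt.
116 kt falls in the Category 4 band.

4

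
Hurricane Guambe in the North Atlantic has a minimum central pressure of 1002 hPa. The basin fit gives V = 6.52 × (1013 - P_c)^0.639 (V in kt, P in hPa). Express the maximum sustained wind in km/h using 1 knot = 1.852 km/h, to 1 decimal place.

55.9 km/h

ΔP = 1013 − 1002 = 11 hPa.
V ≈ 6.52 × 11^0.639 = 6.52 × 4.629 ≈ 30.178 kt.
30.178 × 1.852 ≈ 55.89 km/h → 55.9 km/h.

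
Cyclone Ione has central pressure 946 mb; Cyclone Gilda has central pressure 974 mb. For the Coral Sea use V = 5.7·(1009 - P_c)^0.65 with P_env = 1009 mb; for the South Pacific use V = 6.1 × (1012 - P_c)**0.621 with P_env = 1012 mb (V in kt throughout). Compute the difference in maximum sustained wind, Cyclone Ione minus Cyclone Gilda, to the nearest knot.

Cyclone Ione: ΔP = 63; V ≈ 5.7 × 63^0.65 ≈ 84.23 kt.
Cyclone Gilda: ΔP = 38; V ≈ 6.1 × 38^0.621 ≈ 58.39 kt.
Difference ≈ 84.23 − 58.39 = 25.84 → 26 kt.

26 kt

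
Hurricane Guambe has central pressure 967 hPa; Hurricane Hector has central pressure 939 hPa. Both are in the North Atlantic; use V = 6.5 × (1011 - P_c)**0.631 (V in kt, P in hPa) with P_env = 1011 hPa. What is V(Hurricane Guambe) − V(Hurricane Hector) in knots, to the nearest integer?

-26 kt

Hurricane Guambe: ΔP = 44; V ≈ 6.5 × 44^0.631 ≈ 70.78 kt.
Hurricane Hector: ΔP = 72; V ≈ 6.5 × 72^0.631 ≈ 96.58 kt.
Difference ≈ 70.78 − 96.58 = -25.80 → -26 kt.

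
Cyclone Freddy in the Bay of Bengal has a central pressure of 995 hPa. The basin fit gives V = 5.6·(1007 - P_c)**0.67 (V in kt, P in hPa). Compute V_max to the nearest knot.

ΔP = 1007 − 995 = 12 hPa.
12^0.67 ≈ 5.285.
V ≈ 5.6 × 5.285 ≈ 29.6 kt.

30 kt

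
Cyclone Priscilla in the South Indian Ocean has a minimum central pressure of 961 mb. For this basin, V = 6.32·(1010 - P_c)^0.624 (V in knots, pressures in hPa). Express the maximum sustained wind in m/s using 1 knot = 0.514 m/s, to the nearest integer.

37 m/s

ΔP = 1010 − 961 = 49 mb.
V ≈ 6.32 × 49^0.624 = 6.32 × 11.342 ≈ 71.680 kt.
71.680 × 0.514 ≈ 36.84 m/s → 37 m/s.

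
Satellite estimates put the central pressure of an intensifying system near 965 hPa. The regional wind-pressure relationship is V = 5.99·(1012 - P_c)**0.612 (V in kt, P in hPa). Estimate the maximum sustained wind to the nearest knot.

ΔP = 1012 − 965 = 47 hPa.
47^0.612 ≈ 10.552.
V ≈ 5.99 × 10.552 ≈ 63.2 kt.

63 kt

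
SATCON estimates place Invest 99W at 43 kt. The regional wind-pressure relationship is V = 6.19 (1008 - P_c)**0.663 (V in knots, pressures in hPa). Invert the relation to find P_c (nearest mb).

ΔP = (V / 6.19)^(1/0.663) = (43/6.19)^1.508.
43/6.19 = 6.947; 6.947^1.508 ≈ 18.61 mb.
P_c = 1008 − 18.61 = 989.39 ≈ 989 mb.

989 mb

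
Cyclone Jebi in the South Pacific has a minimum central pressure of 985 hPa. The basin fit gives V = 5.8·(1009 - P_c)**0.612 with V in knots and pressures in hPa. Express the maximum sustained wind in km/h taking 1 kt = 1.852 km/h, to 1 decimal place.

75.1 km/h

ΔP = 1009 − 985 = 24 hPa.
V ≈ 5.8 × 24^0.612 = 5.8 × 6.993 ≈ 40.562 kt.
40.562 × 1.852 ≈ 75.12 km/h → 75.1 km/h.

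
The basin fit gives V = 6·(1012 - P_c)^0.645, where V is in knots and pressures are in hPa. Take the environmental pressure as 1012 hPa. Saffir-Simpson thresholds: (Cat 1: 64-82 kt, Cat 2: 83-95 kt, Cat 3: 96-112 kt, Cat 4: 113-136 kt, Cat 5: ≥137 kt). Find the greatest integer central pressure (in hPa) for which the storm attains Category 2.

953 hPa

Category 2 begins at V = 83 kt.
Required ΔP = (83/6)^(1/0.645) = 13.833^1.550 ≈ 58.73 hPa.
P_c ≤ 1012 − 58.73 = 953.27, so the highest integer P_c is 953 hPa.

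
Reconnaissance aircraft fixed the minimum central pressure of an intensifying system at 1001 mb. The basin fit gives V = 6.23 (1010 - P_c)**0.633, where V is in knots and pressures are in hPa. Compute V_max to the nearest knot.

ΔP = 1010 − 1001 = 9 mb.
9^0.633 ≈ 4.018.
V ≈ 6.23 × 4.018 ≈ 25.0 kt.

25 kt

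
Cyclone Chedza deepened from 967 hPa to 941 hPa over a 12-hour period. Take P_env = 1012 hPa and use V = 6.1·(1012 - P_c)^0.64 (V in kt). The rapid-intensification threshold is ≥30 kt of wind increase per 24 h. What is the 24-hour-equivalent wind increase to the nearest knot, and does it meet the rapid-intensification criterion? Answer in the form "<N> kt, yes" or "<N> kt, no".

V₁: ΔP = 45, V ≈ 6.1 × 45^0.64 ≈ 69.72 kt.
V₂: ΔP = 71, V ≈ 6.1 × 71^0.64 ≈ 93.35 kt.
ΔV over 12 h = 23.63 kt → 24 h equivalent = 23.63 × 24/12 ≈ 47.26 kt.
47 kt ≥ 30 kt ⇒ rapid intensification.

47 kt, yes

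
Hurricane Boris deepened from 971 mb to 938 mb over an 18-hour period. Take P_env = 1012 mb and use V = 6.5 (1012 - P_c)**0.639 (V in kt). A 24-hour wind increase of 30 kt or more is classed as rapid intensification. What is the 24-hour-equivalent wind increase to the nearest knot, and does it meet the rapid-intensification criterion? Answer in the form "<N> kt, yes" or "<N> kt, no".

43 kt, yes

V₁: ΔP = 41, V ≈ 6.5 × 41^0.639 ≈ 69.74 kt.
V₂: ΔP = 74, V ≈ 6.5 × 74^0.639 ≈ 101.71 kt.
ΔV over 18 h = 31.97 kt → 24 h equivalent = 31.97 × 24/18 ≈ 42.63 kt.
43 kt ≥ 30 kt ⇒ rapid intensification.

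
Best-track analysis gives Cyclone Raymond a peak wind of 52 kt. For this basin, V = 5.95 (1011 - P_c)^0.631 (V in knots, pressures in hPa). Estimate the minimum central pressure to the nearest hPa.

980 hPa

ΔP = (V / 5.95)^(1/0.631) = (52/5.95)^1.585.
52/5.95 = 8.739; 8.739^1.585 ≈ 31.05 hPa.
P_c = 1011 − 31.05 = 979.95 ≈ 980 hPa.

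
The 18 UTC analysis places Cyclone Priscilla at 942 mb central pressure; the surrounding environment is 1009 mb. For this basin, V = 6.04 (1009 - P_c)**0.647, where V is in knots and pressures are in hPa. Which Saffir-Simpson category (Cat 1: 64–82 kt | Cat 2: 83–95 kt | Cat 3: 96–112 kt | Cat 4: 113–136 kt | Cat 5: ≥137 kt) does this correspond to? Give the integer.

ΔP = 1009 − 942 = 67 mb.
V ≈ 6.04 × 67^0.647 = 6.04 × 15.19 ≈ 92 kt.
92 kt falls in the Category 2 band.

2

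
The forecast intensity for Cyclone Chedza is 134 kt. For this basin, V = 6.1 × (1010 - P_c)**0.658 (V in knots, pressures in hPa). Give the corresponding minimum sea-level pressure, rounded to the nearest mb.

901 mb

ΔP = (V / 6.1)^(1/0.658) = (134/6.1)^1.520.
134/6.1 = 21.967; 21.967^1.520 ≈ 109.44 mb.
P_c = 1010 − 109.44 = 900.56 ≈ 901 mb.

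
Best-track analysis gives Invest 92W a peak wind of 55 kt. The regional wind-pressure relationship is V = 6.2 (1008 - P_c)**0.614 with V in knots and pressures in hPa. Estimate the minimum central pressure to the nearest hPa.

973 hPa

ΔP = (V / 6.2)^(1/0.614) = (55/6.2)^1.629.
55/6.2 = 8.871; 8.871^1.629 ≈ 34.99 hPa.
P_c = 1008 − 34.99 = 973.01 ≈ 973 hPa.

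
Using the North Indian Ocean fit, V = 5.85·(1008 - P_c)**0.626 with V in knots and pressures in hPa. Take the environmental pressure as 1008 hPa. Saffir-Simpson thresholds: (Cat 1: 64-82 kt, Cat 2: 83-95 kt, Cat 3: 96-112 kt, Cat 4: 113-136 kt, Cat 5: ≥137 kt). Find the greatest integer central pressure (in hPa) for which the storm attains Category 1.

962 hPa

Category 1 begins at V = 64 kt.
Required ΔP = (64/5.85)^(1/0.626) = 10.940^1.597 ≈ 45.69 hPa.
P_c ≤ 1008 − 45.69 = 962.31, so the highest integer P_c is 962 hPa.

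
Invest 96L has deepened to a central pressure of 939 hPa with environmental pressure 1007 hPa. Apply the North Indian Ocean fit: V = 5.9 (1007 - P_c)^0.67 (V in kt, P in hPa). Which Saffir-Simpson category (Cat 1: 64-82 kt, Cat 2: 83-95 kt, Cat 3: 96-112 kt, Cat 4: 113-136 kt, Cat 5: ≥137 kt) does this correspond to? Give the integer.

ΔP = 1007 − 939 = 68 hPa.
V ≈ 5.9 × 68^0.67 = 5.9 × 16.90 ≈ 100 kt.
100 kt falls in the Category 3 band.

3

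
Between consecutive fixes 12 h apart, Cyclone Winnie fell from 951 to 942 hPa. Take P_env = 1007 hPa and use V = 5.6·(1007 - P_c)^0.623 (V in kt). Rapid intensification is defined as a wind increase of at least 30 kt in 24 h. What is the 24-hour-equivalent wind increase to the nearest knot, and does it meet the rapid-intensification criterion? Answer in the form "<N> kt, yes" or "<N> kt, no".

V₁: ΔP = 56, V ≈ 5.6 × 56^0.623 ≈ 68.76 kt.
V₂: ΔP = 65, V ≈ 5.6 × 65^0.623 ≈ 75.45 kt.
ΔV over 12 h = 6.69 kt → 24 h equivalent = 6.69 × 24/12 ≈ 13.38 kt.
13 kt < 30 kt ⇒ not rapid intensification.

13 kt, no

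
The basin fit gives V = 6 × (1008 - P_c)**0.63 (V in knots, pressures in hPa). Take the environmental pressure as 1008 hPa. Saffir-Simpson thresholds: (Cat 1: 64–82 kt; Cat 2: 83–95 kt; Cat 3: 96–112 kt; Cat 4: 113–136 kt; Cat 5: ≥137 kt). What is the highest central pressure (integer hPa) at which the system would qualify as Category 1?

965 hPa

Category 1 begins at V = 64 kt.
Required ΔP = (64/6)^(1/0.63) = 10.667^1.587 ≈ 42.83 hPa.
P_c ≤ 1008 − 42.83 = 965.17, so the highest integer P_c is 965 hPa.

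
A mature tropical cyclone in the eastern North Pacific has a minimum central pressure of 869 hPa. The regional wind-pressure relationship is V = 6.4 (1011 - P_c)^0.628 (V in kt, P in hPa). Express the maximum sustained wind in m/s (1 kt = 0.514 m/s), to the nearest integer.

74 m/s

ΔP = 1011 − 869 = 142 hPa.
V ≈ 6.4 × 142^0.628 = 6.4 × 22.472 ≈ 143.819 kt.
143.819 × 0.514 ≈ 73.92 m/s → 74 m/s.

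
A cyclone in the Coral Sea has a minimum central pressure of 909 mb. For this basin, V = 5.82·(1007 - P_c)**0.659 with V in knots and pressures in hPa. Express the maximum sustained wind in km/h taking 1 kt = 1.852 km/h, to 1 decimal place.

ΔP = 1007 − 909 = 98 mb.
V ≈ 5.82 × 98^0.659 = 5.82 × 20.522 ≈ 119.438 kt.
119.438 × 1.852 ≈ 221.20 km/h → 221.2 km/h.

221.2 km/h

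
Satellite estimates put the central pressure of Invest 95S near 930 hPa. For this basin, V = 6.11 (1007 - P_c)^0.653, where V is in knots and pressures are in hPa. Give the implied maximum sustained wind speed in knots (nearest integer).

104 kt

ΔP = 1007 − 930 = 77 hPa.
77^0.653 ≈ 17.056.
V ≈ 6.11 × 17.056 ≈ 104.2 kt.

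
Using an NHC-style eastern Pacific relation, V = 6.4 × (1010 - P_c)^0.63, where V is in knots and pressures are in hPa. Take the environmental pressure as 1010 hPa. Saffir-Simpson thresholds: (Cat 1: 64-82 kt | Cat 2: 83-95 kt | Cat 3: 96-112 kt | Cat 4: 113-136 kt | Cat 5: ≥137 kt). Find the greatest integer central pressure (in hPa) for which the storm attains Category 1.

Category 1 begins at V = 64 kt.
Required ΔP = (64/6.4)^(1/0.63) = 10.000^1.587 ≈ 38.66 hPa.
P_c ≤ 1010 − 38.66 = 971.34, so the highest integer P_c is 971 hPa.

971 hPa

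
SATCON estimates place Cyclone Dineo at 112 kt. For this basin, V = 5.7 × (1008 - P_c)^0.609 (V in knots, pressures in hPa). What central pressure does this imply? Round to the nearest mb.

ΔP = (V / 5.7)^(1/0.609) = (112/5.7)^1.642.
112/5.7 = 19.649; 19.649^1.642 ≈ 132.96 mb.
P_c = 1008 − 132.96 = 875.04 ≈ 875 mb.

875 mb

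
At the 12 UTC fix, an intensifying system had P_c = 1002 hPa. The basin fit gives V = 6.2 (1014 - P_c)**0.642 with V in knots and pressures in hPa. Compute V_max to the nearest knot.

31 kt

ΔP = 1014 − 1002 = 12 hPa.
12^0.642 ≈ 4.930.
V ≈ 6.2 × 4.930 ≈ 30.6 kt.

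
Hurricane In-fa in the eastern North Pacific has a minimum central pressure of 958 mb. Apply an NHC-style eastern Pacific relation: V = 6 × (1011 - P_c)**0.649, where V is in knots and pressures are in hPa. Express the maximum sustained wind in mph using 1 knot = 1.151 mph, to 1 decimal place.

ΔP = 1011 − 958 = 53 mb.
V ≈ 6 × 53^0.649 = 6 × 13.154 ≈ 78.923 kt.
78.923 × 1.151 ≈ 90.84 mph → 90.8 mph.

90.8 mph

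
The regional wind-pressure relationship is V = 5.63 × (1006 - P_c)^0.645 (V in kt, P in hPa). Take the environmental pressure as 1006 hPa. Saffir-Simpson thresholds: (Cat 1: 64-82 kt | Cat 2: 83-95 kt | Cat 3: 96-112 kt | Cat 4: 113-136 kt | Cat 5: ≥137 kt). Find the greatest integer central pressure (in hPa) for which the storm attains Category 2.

Category 2 begins at V = 83 kt.
Required ΔP = (83/5.63)^(1/0.645) = 14.742^1.550 ≈ 64.82 hPa.
P_c ≤ 1006 − 64.82 = 941.18, so the highest integer P_c is 941 hPa.

941 hPa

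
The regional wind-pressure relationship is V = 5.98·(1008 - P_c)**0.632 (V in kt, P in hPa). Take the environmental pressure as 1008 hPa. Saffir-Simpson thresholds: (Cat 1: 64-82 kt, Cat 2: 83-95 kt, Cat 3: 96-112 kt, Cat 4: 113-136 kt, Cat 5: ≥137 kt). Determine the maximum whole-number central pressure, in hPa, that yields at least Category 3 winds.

Category 3 begins at V = 96 kt.
Required ΔP = (96/5.98)^(1/0.632) = 16.054^1.582 ≈ 80.83 hPa.
P_c ≤ 1008 − 80.83 = 927.17, so the highest integer P_c is 927 hPa.

927 hPa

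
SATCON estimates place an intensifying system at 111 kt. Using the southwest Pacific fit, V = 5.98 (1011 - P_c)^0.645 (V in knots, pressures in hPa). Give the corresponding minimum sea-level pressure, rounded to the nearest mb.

918 mb

ΔP = (V / 5.98)^(1/0.645) = (111/5.98)^1.550.
111/5.98 = 18.562; 18.562^1.550 ≈ 92.65 mb.
P_c = 1011 − 92.65 = 918.35 ≈ 918 mb.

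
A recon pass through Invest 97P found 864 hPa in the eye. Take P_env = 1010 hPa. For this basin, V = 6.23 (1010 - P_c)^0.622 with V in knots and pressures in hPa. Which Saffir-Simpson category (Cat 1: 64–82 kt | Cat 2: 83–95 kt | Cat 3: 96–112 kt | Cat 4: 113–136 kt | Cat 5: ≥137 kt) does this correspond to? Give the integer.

ΔP = 1010 − 864 = 146 hPa.
V ≈ 6.23 × 146^0.622 = 6.23 × 22.19 ≈ 138 kt.
138 kt falls in the Category 5 band.

5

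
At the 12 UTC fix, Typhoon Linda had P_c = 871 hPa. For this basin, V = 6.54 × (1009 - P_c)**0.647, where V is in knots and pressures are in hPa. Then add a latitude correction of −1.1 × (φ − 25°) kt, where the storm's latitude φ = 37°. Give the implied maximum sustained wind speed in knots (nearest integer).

145 kt

ΔP = 1009 − 871 = 138 hPa.
138^0.647 ≈ 24.238.
V ≈ 6.54 × 24.238 ≈ 158.5 kt.
Latitude correction: −1.1 × (37 − 25) = -13.2 kt.
Corrected V ≈ 145.3 kt → 145 kt.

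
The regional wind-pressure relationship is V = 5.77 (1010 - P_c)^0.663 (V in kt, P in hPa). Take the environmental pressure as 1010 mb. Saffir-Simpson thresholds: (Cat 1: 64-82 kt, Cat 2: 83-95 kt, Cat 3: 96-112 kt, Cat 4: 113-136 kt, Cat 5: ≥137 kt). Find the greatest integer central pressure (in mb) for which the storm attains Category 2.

Category 2 begins at V = 83 kt.
Required ΔP = (83/5.77)^(1/0.663) = 14.385^1.508 ≈ 55.78 mb.
P_c ≤ 1010 − 55.78 = 954.22, so the highest integer P_c is 954 mb.

954 mb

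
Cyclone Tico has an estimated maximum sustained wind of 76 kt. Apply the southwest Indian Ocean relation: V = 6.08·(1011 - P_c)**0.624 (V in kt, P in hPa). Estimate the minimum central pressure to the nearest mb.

ΔP = (V / 6.08)^(1/0.624) = (76/6.08)^1.603.
76/6.08 = 12.500; 12.500^1.603 ≈ 57.26 mb.
P_c = 1011 − 57.26 = 953.74 ≈ 954 mb.

954 mb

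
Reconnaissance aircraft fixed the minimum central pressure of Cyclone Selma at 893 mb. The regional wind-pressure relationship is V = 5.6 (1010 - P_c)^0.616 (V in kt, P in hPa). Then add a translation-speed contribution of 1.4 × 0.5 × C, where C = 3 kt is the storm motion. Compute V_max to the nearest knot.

107 kt

ΔP = 1010 − 893 = 117 mb.
117^0.616 ≈ 18.793.
V ≈ 5.6 × 18.793 ≈ 105.2 kt.
Translation term: 1.4 × 0.5 × 3 = 2.1 kt.
Corrected V ≈ 107.3 kt → 107 kt.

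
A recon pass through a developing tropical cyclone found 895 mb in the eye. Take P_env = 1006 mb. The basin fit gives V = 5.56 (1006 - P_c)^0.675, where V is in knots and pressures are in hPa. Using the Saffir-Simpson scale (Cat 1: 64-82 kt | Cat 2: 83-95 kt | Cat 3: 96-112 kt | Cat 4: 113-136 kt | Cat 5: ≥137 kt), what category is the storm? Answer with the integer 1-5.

ΔP = 1006 − 895 = 111 mb.
V ≈ 5.56 × 111^0.675 = 5.56 × 24.02 ≈ 134 kt.
134 kt falls in the Category 4 band.

4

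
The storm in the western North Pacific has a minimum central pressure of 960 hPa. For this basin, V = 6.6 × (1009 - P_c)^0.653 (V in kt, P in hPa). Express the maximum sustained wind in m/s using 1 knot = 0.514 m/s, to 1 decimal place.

43.1 m/s

ΔP = 1009 − 960 = 49 hPa.
V ≈ 6.6 × 49^0.653 = 6.6 × 12.697 ≈ 83.800 kt.
83.800 × 0.514 ≈ 43.07 m/s → 43.1 m/s.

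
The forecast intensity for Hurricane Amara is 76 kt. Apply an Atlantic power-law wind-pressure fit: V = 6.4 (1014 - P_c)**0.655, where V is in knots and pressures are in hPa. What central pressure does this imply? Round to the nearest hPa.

970 hPa

ΔP = (V / 6.4)^(1/0.655) = (76/6.4)^1.527.
76/6.4 = 11.875; 11.875^1.527 ≈ 43.72 hPa.
P_c = 1014 − 43.72 = 970.28 ≈ 970 hPa.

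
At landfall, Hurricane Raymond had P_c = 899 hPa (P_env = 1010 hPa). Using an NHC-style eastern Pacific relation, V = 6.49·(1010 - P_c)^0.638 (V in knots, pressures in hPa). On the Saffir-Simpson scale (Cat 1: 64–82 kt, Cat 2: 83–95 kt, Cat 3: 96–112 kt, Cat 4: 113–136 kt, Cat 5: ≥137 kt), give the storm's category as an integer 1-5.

ΔP = 1010 − 899 = 111 hPa.
V ≈ 6.49 × 111^0.638 = 6.49 × 20.18 ≈ 131 kt.
131 kt falls in the Category 4 band.

4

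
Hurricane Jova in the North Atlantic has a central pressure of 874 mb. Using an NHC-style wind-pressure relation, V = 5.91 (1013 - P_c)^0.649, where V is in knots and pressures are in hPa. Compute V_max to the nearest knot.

ΔP = 1013 − 874 = 139 mb.
139^0.649 ≈ 24.593.
V ≈ 5.91 × 24.593 ≈ 145.3 kt.

145 kt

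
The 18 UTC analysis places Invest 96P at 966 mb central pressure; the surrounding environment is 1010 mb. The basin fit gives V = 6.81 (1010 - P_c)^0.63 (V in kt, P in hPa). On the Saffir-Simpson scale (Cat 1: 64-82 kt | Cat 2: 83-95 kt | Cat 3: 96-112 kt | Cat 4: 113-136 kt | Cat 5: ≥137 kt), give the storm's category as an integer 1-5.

1

ΔP = 1010 − 966 = 44 mb.
V ≈ 6.81 × 44^0.63 = 6.81 × 10.85 ≈ 74 kt.
74 kt falls in the Category 1 band.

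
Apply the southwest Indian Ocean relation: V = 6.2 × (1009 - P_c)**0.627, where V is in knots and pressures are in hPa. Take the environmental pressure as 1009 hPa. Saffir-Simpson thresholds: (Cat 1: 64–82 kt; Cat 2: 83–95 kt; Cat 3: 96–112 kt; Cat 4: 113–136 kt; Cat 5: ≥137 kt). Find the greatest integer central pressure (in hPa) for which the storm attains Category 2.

946 hPa

Category 2 begins at V = 83 kt.
Required ΔP = (83/6.2)^(1/0.627) = 13.387^1.595 ≈ 62.65 hPa.
P_c ≤ 1009 − 62.65 = 946.35, so the highest integer P_c is 946 hPa.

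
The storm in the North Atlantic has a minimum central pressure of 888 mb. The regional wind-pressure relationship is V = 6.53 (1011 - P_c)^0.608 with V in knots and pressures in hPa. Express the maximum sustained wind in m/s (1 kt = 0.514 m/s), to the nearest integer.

ΔP = 1011 − 888 = 123 mb.
V ≈ 6.53 × 123^0.608 = 6.53 × 18.649 ≈ 121.780 kt.
121.780 × 0.514 ≈ 62.59 m/s → 63 m/s.

63 m/s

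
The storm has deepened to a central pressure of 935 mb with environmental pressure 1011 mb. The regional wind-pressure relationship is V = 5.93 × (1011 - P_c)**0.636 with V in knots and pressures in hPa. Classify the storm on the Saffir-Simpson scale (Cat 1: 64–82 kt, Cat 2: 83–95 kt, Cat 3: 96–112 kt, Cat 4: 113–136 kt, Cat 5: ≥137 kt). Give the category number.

2

ΔP = 1011 − 935 = 76 mb.
V ≈ 5.93 × 76^0.636 = 5.93 × 15.71 ≈ 93 kt.
93 kt falls in the Category 2 band.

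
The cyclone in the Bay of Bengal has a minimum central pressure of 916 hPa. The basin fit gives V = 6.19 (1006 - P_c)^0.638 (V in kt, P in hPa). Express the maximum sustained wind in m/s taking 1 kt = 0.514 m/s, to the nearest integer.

56 m/s

ΔP = 1006 − 916 = 90 hPa.
V ≈ 6.19 × 90^0.638 = 6.19 × 17.653 ≈ 109.269 kt.
109.269 × 0.514 ≈ 56.16 m/s → 56 m/s.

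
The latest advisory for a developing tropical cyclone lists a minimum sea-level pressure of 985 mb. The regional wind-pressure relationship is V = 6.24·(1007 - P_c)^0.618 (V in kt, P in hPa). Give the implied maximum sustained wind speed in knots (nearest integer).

ΔP = 1007 − 985 = 22 mb.
22^0.618 ≈ 6.755.
V ≈ 6.24 × 6.755 ≈ 42.2 kt.

42 kt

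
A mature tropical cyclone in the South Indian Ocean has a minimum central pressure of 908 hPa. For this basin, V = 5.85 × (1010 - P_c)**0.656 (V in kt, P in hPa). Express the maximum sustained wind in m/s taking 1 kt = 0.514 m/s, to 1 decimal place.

62.5 m/s

ΔP = 1010 − 908 = 102 hPa.
V ≈ 5.85 × 102^0.656 = 5.85 × 20.780 ≈ 121.562 kt.
121.562 × 0.514 ≈ 62.48 m/s → 62.5 m/s.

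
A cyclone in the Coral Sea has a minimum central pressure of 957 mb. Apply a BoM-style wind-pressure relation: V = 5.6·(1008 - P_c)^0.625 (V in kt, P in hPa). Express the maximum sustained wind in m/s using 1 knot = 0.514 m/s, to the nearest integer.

ΔP = 1008 − 957 = 51 mb.
V ≈ 5.6 × 51^0.625 = 5.6 × 11.674 ≈ 65.376 kt.
65.376 × 0.514 ≈ 33.60 m/s → 34 m/s.

34 m/s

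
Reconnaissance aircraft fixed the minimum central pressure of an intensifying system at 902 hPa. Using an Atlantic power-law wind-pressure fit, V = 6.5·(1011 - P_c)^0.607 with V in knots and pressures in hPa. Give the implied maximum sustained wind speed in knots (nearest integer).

112 kt

ΔP = 1011 − 902 = 109 hPa.
109^0.607 ≈ 17.247.
V ≈ 6.5 × 17.247 ≈ 112.1 kt.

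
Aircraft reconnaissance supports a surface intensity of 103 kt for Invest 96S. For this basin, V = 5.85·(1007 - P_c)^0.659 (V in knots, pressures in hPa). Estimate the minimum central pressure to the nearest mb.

929 mb

ΔP = (V / 5.85)^(1/0.659) = (103/5.85)^1.517.
103/5.85 = 17.607; 17.607^1.517 ≈ 77.67 mb.
P_c = 1007 − 77.67 = 929.33 ≈ 929 mb.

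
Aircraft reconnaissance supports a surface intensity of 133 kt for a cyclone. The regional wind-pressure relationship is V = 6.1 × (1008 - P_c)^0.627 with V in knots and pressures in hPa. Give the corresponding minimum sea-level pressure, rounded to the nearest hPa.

872 hPa

ΔP = (V / 6.1)^(1/0.627) = (133/6.1)^1.595.
133/6.1 = 21.803; 21.803^1.595 ≈ 136.40 hPa.
P_c = 1008 − 136.40 = 871.60 ≈ 872 hPa.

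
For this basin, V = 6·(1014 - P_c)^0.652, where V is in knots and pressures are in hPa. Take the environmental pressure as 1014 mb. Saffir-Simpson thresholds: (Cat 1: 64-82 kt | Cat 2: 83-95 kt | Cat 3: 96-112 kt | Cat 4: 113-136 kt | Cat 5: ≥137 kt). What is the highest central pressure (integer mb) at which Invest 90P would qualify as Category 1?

Category 1 begins at V = 64 kt.
Required ΔP = (64/6)^(1/0.652) = 10.667^1.534 ≈ 37.73 mb.
P_c ≤ 1014 − 37.73 = 976.27, so the highest integer P_c is 976 mb.

976 mb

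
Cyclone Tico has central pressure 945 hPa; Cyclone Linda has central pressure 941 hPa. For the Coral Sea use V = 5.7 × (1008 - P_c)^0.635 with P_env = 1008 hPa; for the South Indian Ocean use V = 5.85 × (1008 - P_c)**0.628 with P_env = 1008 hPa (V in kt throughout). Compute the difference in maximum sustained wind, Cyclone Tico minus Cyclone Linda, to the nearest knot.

-3 kt

Cyclone Tico: ΔP = 63; V ≈ 5.7 × 63^0.635 ≈ 79.15 kt.
Cyclone Linda: ΔP = 67; V ≈ 5.85 × 67^0.628 ≈ 82.02 kt.
Difference ≈ 79.15 − 82.02 = -2.87 → -3 kt.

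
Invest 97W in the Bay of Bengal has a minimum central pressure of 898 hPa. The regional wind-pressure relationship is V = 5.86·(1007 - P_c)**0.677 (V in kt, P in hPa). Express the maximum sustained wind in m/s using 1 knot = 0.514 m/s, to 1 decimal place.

72.1 m/s

ΔP = 1007 − 898 = 109 hPa.
V ≈ 5.86 × 109^0.677 = 5.86 × 23.952 ≈ 140.357 kt.
140.357 × 0.514 ≈ 72.14 m/s → 72.1 m/s.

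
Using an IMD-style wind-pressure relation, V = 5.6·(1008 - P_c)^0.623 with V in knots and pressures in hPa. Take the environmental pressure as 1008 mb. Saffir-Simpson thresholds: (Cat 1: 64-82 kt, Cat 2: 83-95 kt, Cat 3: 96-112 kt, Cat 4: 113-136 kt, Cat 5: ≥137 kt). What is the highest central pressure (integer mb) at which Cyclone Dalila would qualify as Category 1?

958 mb

Category 1 begins at V = 64 kt.
Required ΔP = (64/5.6)^(1/0.623) = 11.429^1.605 ≈ 49.91 mb.
P_c ≤ 1008 − 49.91 = 958.09, so the highest integer P_c is 958 mb.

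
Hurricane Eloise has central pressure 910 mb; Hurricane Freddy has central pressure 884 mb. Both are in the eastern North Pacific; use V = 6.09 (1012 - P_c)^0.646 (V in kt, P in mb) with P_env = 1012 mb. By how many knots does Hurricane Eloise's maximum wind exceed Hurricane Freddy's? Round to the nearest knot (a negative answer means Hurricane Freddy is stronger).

Hurricane Eloise: ΔP = 102; V ≈ 6.09 × 102^0.646 ≈ 120.83 kt.
Hurricane Freddy: ΔP = 128; V ≈ 6.09 × 128^0.646 ≈ 139.92 kt.
Difference ≈ 120.83 − 139.92 = -19.09 → -19 kt.

-19 kt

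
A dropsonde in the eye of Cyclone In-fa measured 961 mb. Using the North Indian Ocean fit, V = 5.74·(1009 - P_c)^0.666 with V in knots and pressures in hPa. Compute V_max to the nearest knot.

76 kt

ΔP = 1009 − 961 = 48 mb.
48^0.666 ≈ 13.174.
V ≈ 5.74 × 13.174 ≈ 75.6 kt.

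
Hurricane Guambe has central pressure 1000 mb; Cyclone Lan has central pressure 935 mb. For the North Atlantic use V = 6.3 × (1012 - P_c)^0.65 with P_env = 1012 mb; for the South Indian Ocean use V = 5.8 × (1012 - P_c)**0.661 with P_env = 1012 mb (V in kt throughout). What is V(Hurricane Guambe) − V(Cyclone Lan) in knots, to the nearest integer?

Hurricane Guambe: ΔP = 12; V ≈ 6.3 × 12^0.65 ≈ 31.68 kt.
Cyclone Lan: ΔP = 77; V ≈ 5.8 × 77^0.661 ≈ 102.42 kt.
Difference ≈ 31.68 − 102.42 = -70.74 → -71 kt.

-71 kt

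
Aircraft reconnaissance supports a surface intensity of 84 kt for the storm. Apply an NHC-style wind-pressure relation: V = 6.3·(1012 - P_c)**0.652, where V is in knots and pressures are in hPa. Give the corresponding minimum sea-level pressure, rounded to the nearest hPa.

ΔP = (V / 6.3)^(1/0.652) = (84/6.3)^1.534.
84/6.3 = 13.333; 13.333^1.534 ≈ 53.13 hPa.
P_c = 1012 − 53.13 = 958.87 ≈ 959 hPa.

959 hPa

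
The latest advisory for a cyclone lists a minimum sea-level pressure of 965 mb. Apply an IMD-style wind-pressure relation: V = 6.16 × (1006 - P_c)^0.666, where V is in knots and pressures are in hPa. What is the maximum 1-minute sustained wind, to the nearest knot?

ΔP = 1006 − 965 = 41 mb.
41^0.666 ≈ 11.861.
V ≈ 6.16 × 11.861 ≈ 73.1 kt.

73 kt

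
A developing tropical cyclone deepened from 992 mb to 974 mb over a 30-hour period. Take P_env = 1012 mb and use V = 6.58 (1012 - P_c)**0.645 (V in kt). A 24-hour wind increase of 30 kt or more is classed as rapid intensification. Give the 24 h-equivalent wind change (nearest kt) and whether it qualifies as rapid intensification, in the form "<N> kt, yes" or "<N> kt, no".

19 kt, no

V₁: ΔP = 20, V ≈ 6.58 × 20^0.645 ≈ 45.43 kt.
V₂: ΔP = 38, V ≈ 6.58 × 38^0.645 ≈ 68.74 kt.
ΔV over 30 h = 23.31 kt → 24 h equivalent = 23.31 × 24/30 ≈ 18.65 kt.
19 kt < 30 kt ⇒ not rapid intensification.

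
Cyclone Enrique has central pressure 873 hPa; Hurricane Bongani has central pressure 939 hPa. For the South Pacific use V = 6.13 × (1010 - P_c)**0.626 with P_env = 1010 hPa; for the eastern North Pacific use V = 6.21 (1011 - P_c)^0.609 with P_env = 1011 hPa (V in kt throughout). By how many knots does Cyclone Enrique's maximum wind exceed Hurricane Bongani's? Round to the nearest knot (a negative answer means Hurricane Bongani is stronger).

49 kt

Cyclone Enrique: ΔP = 137; V ≈ 6.13 × 137^0.626 ≈ 133.37 kt.
Hurricane Bongani: ΔP = 72; V ≈ 6.21 × 72^0.609 ≈ 83.99 kt.
Difference ≈ 133.37 − 83.99 = 49.38 → 49 kt.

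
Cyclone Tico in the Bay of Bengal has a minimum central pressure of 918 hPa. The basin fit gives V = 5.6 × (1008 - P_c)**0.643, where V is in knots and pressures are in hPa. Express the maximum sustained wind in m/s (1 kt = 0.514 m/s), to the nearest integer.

52 m/s

ΔP = 1008 − 918 = 90 hPa.
V ≈ 5.6 × 90^0.643 = 5.6 × 18.054 ≈ 101.103 kt.
101.103 × 0.514 ≈ 51.97 m/s → 52 m/s.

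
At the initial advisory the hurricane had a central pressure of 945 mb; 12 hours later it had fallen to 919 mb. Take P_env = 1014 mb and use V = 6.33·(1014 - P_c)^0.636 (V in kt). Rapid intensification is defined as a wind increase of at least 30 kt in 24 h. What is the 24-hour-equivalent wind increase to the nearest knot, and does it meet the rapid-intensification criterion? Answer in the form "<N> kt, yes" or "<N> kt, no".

V₁: ΔP = 69, V ≈ 6.33 × 69^0.636 ≈ 93.52 kt.
V₂: ΔP = 95, V ≈ 6.33 × 95^0.636 ≈ 114.61 kt.
ΔV over 12 h = 21.09 kt → 24 h equivalent = 21.09 × 24/12 ≈ 42.18 kt.
42 kt ≥ 30 kt ⇒ rapid intensification.

42 kt, yes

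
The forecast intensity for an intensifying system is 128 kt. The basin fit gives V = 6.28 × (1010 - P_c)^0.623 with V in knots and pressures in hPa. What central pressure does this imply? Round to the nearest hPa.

ΔP = (V / 6.28)^(1/0.623) = (128/6.28)^1.605.
128/6.28 = 20.382; 20.382^1.605 ≈ 126.34 hPa.
P_c = 1010 − 126.34 = 883.66 ≈ 884 hPa.

884 hPa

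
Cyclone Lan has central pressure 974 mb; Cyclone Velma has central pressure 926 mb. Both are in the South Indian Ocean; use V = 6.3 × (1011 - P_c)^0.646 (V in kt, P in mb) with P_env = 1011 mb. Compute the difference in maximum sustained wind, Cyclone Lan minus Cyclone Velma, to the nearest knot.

Cyclone Lan: ΔP = 37; V ≈ 6.3 × 37^0.646 ≈ 64.92 kt.
Cyclone Velma: ΔP = 85; V ≈ 6.3 × 85^0.646 ≈ 111.11 kt.
Difference ≈ 64.92 − 111.11 = -46.19 → -46 kt.

-46 kt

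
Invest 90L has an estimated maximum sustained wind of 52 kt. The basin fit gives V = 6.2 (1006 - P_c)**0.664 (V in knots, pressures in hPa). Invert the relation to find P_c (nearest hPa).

ΔP = (V / 6.2)^(1/0.664) = (52/6.2)^1.506.
52/6.2 = 8.387; 8.387^1.506 ≈ 24.60 hPa.
P_c = 1006 − 24.60 = 981.40 ≈ 981 hPa.

981 hPa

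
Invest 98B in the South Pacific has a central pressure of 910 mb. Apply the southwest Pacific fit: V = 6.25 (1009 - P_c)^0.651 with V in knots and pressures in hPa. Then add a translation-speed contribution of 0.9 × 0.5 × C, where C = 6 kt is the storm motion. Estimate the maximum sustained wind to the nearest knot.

127 kt

ΔP = 1009 − 910 = 99 mb.
99^0.651 ≈ 19.914.
V ≈ 6.25 × 19.914 ≈ 124.5 kt.
Translation term: 0.9 × 0.5 × 6 = 2.7 kt.
Corrected V ≈ 127.2 kt → 127 kt.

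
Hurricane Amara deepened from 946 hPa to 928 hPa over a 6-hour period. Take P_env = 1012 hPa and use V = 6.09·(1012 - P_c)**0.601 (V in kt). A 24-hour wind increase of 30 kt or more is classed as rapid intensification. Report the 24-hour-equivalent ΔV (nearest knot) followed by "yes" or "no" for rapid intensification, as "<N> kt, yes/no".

V₁: ΔP = 66, V ≈ 6.09 × 66^0.601 ≈ 75.54 kt.
V₂: ΔP = 84, V ≈ 6.09 × 84^0.601 ≈ 87.32 kt.
ΔV over 6 h = 11.78 kt → 24 h equivalent = 11.78 × 24/6 ≈ 47.12 kt.
47 kt ≥ 30 kt ⇒ rapid intensification.

47 kt, yes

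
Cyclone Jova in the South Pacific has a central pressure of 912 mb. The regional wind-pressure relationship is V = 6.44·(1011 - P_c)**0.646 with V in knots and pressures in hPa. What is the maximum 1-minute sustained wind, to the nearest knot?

ΔP = 1011 − 912 = 99 mb.
99^0.646 ≈ 19.462.
V ≈ 6.44 × 19.462 ≈ 125.3 kt.

125 kt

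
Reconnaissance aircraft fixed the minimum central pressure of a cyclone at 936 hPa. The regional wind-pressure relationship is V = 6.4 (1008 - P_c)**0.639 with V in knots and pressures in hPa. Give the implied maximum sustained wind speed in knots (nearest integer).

98 kt

ΔP = 1008 − 936 = 72 hPa.
72^0.639 ≈ 15.376.
V ≈ 6.4 × 15.376 ≈ 98.4 kt.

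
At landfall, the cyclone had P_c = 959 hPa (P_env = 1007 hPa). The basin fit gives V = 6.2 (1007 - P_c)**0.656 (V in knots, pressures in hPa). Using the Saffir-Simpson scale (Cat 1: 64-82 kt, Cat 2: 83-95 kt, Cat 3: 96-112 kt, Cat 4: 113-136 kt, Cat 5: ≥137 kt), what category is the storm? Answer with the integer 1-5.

1

ΔP = 1007 − 959 = 48 hPa.
V ≈ 6.2 × 48^0.656 = 6.2 × 12.67 ≈ 79 kt.
79 kt falls in the Category 1 band.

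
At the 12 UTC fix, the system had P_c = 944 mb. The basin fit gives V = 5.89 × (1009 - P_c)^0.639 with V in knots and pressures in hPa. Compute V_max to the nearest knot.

85 kt

ΔP = 1009 − 944 = 65 mb.
65^0.639 ≈ 14.403.
V ≈ 5.89 × 14.403 ≈ 84.8 kt.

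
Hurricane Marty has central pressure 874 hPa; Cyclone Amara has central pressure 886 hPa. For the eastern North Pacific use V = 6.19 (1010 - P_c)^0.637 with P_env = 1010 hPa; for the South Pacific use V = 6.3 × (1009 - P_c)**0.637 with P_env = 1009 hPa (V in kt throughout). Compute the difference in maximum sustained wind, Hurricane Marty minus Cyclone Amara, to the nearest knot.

6 kt

Hurricane Marty: ΔP = 136; V ≈ 6.19 × 136^0.637 ≈ 141.50 kt.
Cyclone Amara: ΔP = 123; V ≈ 6.3 × 123^0.637 ≈ 135.09 kt.
Difference ≈ 141.50 − 135.09 = 6.41 → 6 kt.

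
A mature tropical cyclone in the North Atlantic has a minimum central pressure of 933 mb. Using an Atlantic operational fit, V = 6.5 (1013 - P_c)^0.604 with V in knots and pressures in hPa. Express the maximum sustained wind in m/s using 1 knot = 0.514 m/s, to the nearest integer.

ΔP = 1013 − 933 = 80 mb.
V ≈ 6.5 × 80^0.604 = 6.5 × 14.108 ≈ 91.702 kt.
91.702 × 0.514 ≈ 47.13 m/s → 47 m/s.

47 m/s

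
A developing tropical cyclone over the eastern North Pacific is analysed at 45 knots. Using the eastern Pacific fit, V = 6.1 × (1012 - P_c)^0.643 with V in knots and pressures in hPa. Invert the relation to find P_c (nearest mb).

990 mb

ΔP = (V / 6.1)^(1/0.643) = (45/6.1)^1.555.
45/6.1 = 7.377; 7.377^1.555 ≈ 22.37 mb.
P_c = 1012 − 22.37 = 989.63 ≈ 990 mb.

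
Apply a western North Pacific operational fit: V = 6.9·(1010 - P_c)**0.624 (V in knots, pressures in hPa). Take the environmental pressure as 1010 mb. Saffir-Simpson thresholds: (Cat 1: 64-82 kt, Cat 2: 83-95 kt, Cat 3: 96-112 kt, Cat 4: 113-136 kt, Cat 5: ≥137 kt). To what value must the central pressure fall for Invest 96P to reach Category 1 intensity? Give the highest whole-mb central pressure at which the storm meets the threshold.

974 mb

Category 1 begins at V = 64 kt.
Required ΔP = (64/6.9)^(1/0.624) = 9.275^1.603 ≈ 35.50 mb.
P_c ≤ 1010 − 35.50 = 974.50, so the highest integer P_c is 974 mb.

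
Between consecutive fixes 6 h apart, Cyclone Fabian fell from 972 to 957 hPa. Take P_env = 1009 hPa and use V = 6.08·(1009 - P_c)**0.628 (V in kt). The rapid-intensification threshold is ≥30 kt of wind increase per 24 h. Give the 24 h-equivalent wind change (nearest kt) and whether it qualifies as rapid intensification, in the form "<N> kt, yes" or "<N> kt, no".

56 kt, yes

V₁: ΔP = 37, V ≈ 6.08 × 37^0.628 ≈ 58.71 kt.
V₂: ΔP = 52, V ≈ 6.08 × 52^0.628 ≈ 72.70 kt.
ΔV over 6 h = 13.99 kt → 24 h equivalent = 13.99 × 24/6 ≈ 55.96 kt.
56 kt ≥ 30 kt ⇒ rapid intensification.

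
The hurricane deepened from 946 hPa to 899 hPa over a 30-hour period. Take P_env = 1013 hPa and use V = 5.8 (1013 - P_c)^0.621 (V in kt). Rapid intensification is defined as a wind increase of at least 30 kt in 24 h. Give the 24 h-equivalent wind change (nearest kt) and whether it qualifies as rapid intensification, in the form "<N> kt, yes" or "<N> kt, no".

25 kt, no

V₁: ΔP = 67, V ≈ 5.8 × 67^0.621 ≈ 78.96 kt.
V₂: ΔP = 114, V ≈ 5.8 × 114^0.621 ≈ 109.84 kt.
ΔV over 30 h = 30.88 kt → 24 h equivalent = 30.88 × 24/30 ≈ 24.70 kt.
25 kt < 30 kt ⇒ not rapid intensification.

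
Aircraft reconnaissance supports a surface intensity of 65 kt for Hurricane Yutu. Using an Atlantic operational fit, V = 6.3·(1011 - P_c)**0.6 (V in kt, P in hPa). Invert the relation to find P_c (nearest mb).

ΔP = (V / 6.3)^(1/0.6) = (65/6.3)^1.667.
65/6.3 = 10.317; 10.317^1.667 ≈ 48.90 mb.
P_c = 1011 − 48.90 = 962.10 ≈ 962 mb.

962 mb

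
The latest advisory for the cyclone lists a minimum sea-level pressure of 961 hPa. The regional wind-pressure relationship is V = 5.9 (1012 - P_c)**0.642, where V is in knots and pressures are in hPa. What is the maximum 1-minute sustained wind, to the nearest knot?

74 kt

ΔP = 1012 − 961 = 51 hPa.
51^0.642 ≈ 12.481.
V ≈ 5.9 × 12.481 ≈ 73.6 kt.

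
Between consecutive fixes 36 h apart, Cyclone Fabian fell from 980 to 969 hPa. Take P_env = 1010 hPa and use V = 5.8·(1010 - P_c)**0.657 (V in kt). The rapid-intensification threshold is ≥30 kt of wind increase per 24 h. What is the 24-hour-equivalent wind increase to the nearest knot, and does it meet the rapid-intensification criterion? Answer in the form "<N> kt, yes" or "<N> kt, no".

8 kt, no

V₁: ΔP = 30, V ≈ 5.8 × 30^0.657 ≈ 54.19 kt.
V₂: ΔP = 41, V ≈ 5.8 × 41^0.657 ≈ 66.53 kt.
ΔV over 36 h = 12.34 kt → 24 h equivalent = 12.34 × 24/36 ≈ 8.23 kt.
8 kt < 30 kt ⇒ not rapid intensification.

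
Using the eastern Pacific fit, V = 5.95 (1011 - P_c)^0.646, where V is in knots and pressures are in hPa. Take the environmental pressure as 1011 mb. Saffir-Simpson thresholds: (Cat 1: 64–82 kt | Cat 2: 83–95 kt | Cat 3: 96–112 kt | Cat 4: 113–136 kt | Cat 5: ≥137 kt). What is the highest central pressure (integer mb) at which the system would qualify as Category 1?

Category 1 begins at V = 64 kt.
Required ΔP = (64/5.95)^(1/0.646) = 10.756^1.548 ≈ 39.54 mb.
P_c ≤ 1011 − 39.54 = 971.46, so the highest integer P_c is 971 mb.

971 mb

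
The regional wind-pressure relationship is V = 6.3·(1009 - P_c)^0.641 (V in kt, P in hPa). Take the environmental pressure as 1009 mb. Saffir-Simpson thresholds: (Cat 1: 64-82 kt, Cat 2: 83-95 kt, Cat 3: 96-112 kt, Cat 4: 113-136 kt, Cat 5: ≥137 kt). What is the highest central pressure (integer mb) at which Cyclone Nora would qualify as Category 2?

953 mb

Category 2 begins at V = 83 kt.
Required ΔP = (83/6.3)^(1/0.641) = 13.175^1.560 ≈ 55.83 mb.
P_c ≤ 1009 − 55.83 = 953.17, so the highest integer P_c is 953 mb.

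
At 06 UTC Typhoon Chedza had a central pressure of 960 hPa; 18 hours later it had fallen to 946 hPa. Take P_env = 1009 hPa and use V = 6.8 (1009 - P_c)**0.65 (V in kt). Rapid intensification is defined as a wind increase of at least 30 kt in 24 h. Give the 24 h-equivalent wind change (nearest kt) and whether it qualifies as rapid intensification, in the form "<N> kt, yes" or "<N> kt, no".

V₁: ΔP = 49, V ≈ 6.8 × 49^0.65 ≈ 85.34 kt.
V₂: ΔP = 63, V ≈ 6.8 × 63^0.65 ≈ 100.48 kt.
ΔV over 18 h = 15.14 kt → 24 h equivalent = 15.14 × 24/18 ≈ 20.19 kt.
20 kt < 30 kt ⇒ not rapid intensification.

20 kt, no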